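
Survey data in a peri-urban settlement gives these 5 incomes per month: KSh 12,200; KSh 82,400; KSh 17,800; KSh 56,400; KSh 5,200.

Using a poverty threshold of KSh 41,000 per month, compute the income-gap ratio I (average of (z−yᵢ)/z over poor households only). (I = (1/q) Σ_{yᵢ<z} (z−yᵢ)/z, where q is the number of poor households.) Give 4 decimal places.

0.7138

Incomes under z: KSh 5,200, KSh 12,200, KSh 17,800 (q = 3 of N = 5).
Shortfall ratios (z−y)/z: 0.8732, 0.7024, 0.5659; sum = 2.141463.
The income-gap ratio divides by q (the poor only): 2.141463 / 3 = 0.7138.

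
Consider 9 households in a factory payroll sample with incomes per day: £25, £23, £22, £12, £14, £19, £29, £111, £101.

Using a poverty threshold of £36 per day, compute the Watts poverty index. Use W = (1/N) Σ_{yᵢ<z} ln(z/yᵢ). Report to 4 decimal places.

0.4671

Poor units: £12, £14, £19, £22, £23, £25, £29 (q = 7 of N = 9).
ln(z/y) terms: ln(36/12) = 1.0986; ln(36/14) = 0.9445; ln(36/19) = 0.6391; ln(36/22) = 0.4925; ln(36/23) = 0.4480; ln(36/25) = 0.3646; ln(36/29) = 0.2162.
W = 4.203521 / 9 = 0.4671.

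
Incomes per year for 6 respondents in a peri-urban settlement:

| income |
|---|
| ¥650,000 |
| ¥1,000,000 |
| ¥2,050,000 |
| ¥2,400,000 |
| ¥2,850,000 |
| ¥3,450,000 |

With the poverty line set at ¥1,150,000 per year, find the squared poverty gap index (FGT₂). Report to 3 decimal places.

Incomes under z: ¥650,000, ¥1,000,000 (q = 2 of N = 6).
Shortfall ratios: (1150000−650000)/1150000 = 0.4348; (1150000−1000000)/1150000 = 0.1304.
Squared: 0.1890; 0.0170.
Sum = 0.206049; P₂ = 0.206049 / 6 = 0.034.

0.034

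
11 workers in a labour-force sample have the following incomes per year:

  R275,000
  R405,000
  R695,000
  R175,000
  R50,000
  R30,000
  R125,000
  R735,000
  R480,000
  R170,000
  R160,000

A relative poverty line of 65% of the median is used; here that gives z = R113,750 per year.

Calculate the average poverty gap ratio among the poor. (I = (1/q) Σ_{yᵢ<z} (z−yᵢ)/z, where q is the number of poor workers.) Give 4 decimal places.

0.6484

Incomes under z: R30,000, R50,000 (q = 2 of N = 11).
Shortfall ratios (z−y)/z: 0.7363, 0.5604; sum = 1.296703.
I averages over the q = 2 poor units only: 1.296703 / 2 = 0.6484.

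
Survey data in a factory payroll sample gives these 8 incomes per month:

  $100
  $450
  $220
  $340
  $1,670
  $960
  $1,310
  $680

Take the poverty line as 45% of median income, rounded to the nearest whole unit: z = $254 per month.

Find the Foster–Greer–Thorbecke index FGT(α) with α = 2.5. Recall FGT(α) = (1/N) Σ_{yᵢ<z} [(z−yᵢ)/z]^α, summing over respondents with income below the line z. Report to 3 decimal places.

0.037

Below z: $100, $220 (q = 2 of N = 8).
Relative gaps: (254−100)/254 = 0.6063; (254−220)/254 = 0.1339.
Raised to α = 2.5: 0.28623; 0.00656.
Sum = 0.292787; FGT(2.5) = 0.292787 / 8 = 0.037.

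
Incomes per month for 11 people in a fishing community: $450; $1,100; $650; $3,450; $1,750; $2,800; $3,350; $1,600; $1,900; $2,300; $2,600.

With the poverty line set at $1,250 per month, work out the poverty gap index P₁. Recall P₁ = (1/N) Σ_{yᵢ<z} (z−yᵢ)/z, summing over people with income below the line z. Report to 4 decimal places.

0.1127

Incomes under z: $450, $650, $1,100 (q = 3 of N = 11).
Gap ratios (z−y)/z: (1250−450)/1250 = 0.6400; (1250−650)/1250 = 0.4800; (1250−1100)/1250 = 0.1200.
Σ = 1.240000. Dividing by the full population N = 11 gives P₁ = 0.1127.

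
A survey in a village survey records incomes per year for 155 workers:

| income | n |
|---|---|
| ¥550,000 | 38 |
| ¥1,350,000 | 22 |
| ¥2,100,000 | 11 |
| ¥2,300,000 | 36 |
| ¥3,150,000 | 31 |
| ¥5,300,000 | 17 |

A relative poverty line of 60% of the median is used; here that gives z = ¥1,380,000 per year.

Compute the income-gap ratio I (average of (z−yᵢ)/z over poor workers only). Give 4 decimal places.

0.3889

Poor units: 38×¥550,000, 22×¥1,350,000 (q = 60 of N = 155).
Relative gaps: 0.6014 (×38), 0.0217 (×22); sum = 23.333333.
The income-gap ratio divides by q (the poor only): 23.333333 / 60 = 0.3889.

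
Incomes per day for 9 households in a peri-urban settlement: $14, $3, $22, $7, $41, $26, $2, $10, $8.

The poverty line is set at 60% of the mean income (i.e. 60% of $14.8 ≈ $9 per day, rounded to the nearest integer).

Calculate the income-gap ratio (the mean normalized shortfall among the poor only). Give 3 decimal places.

Poor units: $2, $3, $7, $8 (q = 4 of N = 9).
Shortfall ratios (z−y)/z: 0.7778, 0.6667, 0.2222, 0.1111; sum = 1.777778.
I averages over the q = 4 poor units only: 1.777778 / 4 = 0.444.

0.444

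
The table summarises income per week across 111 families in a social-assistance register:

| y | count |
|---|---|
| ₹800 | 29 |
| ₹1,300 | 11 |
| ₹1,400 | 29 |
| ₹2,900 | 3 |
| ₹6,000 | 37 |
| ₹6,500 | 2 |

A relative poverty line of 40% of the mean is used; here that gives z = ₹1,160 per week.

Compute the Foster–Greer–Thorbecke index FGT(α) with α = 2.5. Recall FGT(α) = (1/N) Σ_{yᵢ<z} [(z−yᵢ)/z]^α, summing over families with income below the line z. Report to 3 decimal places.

Incomes under z: 29×₹800 (q = 29 of N = 111).
Normalized shortfalls: (1160−800)/1160 = 0.3103 (×29).
Raised to α = 2.5: 0.05366 (×29).
Sum = 1.555999; FGT(2.5) = 1.555999 / 111 = 0.014.

0.014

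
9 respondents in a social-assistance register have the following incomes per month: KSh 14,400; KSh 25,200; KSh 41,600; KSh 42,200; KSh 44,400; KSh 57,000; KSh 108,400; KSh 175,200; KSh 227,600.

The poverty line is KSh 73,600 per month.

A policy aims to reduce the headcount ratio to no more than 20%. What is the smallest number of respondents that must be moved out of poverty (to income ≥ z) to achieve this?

6 of the 9 respondents are poor, so H = 6/9 = 0.667.
A headcount ratio of at most 20% allows at most ⌊0.20 × 9⌋ = 1 poor respondents.
So at least 6 − 1 = 5 must be lifted.

5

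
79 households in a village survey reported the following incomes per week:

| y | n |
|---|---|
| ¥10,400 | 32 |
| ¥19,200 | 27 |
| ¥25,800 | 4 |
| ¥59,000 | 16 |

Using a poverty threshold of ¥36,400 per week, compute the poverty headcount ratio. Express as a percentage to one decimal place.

79.7%

63 of the 79 households have income below ¥36,400.
H = 63/79 = 79.7%.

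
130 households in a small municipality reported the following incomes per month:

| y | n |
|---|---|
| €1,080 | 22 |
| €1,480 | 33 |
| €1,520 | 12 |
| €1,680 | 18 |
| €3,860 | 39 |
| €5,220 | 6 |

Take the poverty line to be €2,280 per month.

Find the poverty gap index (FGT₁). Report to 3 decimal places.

Below the line: 22×€1,080, 33×€1,480, 12×€1,520, 18×€1,680 (q = 85 of N = 130).
Shortfall ratios: (2280−1080)/2280 = 0.5263 (×22); (2280−1480)/2280 = 0.3509 (×33); (2280−1520)/2280 = 0.3333 (×12); (2280−1680)/2280 = 0.2632 (×18).
Σ = 31.894737. Dividing by the full population N = 130 gives P₁ = 0.245.

0.245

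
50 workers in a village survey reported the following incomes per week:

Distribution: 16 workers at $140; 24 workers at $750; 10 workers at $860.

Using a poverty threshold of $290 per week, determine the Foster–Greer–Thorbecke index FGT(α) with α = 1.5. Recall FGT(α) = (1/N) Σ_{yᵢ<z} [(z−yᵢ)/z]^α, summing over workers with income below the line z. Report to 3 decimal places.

0.119

Incomes under z: 16×$140 (q = 16 of N = 50).
Shortfall ratios: (290−140)/290 = 0.5172 (×16).
Raised to α = 1.5: 0.37200 (×16).
Sum = 5.951958; FGT(1.5) = 5.951958 / 50 = 0.119.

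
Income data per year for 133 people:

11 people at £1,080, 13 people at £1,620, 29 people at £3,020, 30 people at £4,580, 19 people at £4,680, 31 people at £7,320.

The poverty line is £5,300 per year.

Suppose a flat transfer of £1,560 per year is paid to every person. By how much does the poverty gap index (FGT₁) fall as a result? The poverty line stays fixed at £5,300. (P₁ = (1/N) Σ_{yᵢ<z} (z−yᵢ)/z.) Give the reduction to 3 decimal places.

0.165

Before: below the line — 11×£1,080, 13×£1,620, 29×£3,020, 30×£4,580, 19×£4,680; poverty gap index (FGT₁) = 0.27488.
After the £1,560 transfer: below the line — 11×£2,640, 13×£3,180, 29×£4,580; poverty gap index (FGT₁) = 0.11023.
Reduction = 0.27488 − 0.11023 = 0.165.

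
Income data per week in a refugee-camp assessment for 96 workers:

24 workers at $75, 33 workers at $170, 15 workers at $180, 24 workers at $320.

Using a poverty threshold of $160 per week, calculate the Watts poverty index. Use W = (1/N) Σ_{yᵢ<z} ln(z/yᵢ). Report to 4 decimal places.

Incomes under z: 24×$75 (q = 24 of N = 96).
ln(z/y) terms: ln(160/75) = 0.7577 (×24).
W = 18.184457 / 96 = 0.1894.

0.1894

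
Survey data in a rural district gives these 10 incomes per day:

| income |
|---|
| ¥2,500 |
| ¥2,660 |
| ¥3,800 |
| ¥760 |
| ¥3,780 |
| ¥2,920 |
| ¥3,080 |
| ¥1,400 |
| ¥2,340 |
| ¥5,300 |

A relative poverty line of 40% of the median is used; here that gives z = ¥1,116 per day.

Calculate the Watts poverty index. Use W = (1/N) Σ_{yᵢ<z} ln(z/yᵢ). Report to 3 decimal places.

Below z: ¥760 (q = 1 of N = 10).
ln(z/y) terms: ln(1116/760) = 0.3842.
W = 0.384188 / 10 = 0.038.

0.038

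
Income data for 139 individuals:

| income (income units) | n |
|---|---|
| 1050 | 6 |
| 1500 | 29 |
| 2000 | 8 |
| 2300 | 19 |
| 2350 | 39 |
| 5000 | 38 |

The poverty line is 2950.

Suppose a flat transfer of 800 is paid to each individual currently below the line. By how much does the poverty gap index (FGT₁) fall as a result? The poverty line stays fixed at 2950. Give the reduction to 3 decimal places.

Before: below the line — 6×1050, 29×1500, 8×2000, 19×2300, 39×2350; poverty gap index (FGT₁) = 0.23607.
After the 800 transfer: below the line — 6×1850, 29×2300, 8×2800; poverty gap index (FGT₁) = 0.06499.
Reduction = 0.23607 − 0.06499 = 0.171.

0.171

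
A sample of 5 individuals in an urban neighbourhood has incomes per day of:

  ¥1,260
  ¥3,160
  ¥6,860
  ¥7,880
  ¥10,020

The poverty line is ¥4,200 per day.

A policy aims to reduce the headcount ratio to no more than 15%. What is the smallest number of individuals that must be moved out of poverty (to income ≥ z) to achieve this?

2 of the 5 individuals are poor, so H = 2/5 = 0.400.
A headcount ratio of at most 15% allows at most ⌊0.15 × 5⌋ = 0 poor individuals.
So at least 2 − 0 = 2 must be lifted.

2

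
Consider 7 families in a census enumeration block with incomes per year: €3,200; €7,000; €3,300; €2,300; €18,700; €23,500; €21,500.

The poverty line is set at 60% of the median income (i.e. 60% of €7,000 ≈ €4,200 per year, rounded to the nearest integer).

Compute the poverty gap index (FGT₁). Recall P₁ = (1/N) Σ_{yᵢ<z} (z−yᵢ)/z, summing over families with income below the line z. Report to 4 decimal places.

0.1293

Below z: €2,300, €3,200, €3,300 (q = 3 of N = 7).
Shortfall ratios: (4200−2300)/4200 = 0.4524; (4200−3200)/4200 = 0.2381; (4200−3300)/4200 = 0.2143.
Sum of shortfalls = 0.904762; P₁ averages over all N: 0.904762 / 7 = 0.1293.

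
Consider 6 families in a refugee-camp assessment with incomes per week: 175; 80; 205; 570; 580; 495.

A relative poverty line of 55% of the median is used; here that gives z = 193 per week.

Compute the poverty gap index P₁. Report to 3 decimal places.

0.113

Poor units: 80, 175 (q = 2 of N = 6).
Normalized shortfalls: (193−80)/193 = 0.5855; (193−175)/193 = 0.0933.
Sum of shortfalls = 0.678756; P₁ averages over all N: 0.678756 / 6 = 0.113.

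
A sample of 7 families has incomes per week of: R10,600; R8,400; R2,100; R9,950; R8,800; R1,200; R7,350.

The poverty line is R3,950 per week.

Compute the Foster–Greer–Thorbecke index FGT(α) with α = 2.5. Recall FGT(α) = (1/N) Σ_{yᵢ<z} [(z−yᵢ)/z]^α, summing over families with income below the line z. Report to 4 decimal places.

Below the line: R1,200, R2,100 (q = 2 of N = 7).
Relative gaps: (3950−1200)/3950 = 0.6962; (3950−2100)/3950 = 0.4684.
Raised to α = 2.5: 0.40443; 0.15012.
Sum = 0.554545; FGT(2.5) = 0.554545 / 7 = 0.0792.

0.0792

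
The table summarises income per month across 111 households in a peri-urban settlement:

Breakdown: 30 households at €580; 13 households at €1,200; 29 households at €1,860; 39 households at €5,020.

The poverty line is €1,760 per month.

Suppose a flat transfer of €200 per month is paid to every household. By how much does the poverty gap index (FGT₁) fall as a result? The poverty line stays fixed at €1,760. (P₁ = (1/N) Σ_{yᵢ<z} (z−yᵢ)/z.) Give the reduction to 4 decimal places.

Before: below the line — 30×€580, 13×€1,200; poverty gap index (FGT₁) = 0.218468.
After the €200 transfer: below the line — 30×€780, 13×€1,400; poverty gap index (FGT₁) = 0.174447.
Reduction = 0.218468 − 0.174447 = 0.0440.

0.0440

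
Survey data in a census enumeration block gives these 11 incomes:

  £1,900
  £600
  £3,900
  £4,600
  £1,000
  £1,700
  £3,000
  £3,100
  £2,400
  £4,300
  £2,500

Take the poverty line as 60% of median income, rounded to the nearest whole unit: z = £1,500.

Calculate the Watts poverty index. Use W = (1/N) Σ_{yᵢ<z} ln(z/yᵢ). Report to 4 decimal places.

0.1202

Below z: £600, £1,000 (q = 2 of N = 11).
ln(z/y) terms: ln(1500/600) = 0.9163; ln(1500/1000) = 0.4055.
W = 1.321756 / 11 = 0.1202.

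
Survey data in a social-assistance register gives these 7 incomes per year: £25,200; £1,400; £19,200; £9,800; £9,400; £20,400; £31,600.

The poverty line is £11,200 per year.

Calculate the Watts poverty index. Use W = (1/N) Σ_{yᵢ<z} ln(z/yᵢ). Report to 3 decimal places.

0.341

Below z: £1,400, £9,400, £9,800 (q = 3 of N = 7).
Log gaps: ln(11200/1400) = 2.0794; ln(11200/9400) = 0.1752; ln(11200/9800) = 0.1335.
W = 2.388177 / 7 = 0.341.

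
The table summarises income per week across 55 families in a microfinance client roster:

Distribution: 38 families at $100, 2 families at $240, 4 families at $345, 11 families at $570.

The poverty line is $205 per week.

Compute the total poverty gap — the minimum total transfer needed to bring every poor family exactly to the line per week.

Below the line: 38×$100 (q = 38 of N = 55).
Individual gaps: 38×(205−100) = 3990.
Aggregate gap = $3,990.

$3,990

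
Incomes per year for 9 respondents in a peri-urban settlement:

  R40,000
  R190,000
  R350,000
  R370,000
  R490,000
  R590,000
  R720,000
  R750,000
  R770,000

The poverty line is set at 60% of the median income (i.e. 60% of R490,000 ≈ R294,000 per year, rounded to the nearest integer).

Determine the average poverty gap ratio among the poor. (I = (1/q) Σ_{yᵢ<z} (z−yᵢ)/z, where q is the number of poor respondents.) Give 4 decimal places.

Incomes under z: R40,000, R190,000 (q = 2 of N = 9).
Relative gaps: 0.8639, 0.3537; sum = 1.217687.
I averages over the q = 2 poor units only: 1.217687 / 2 = 0.6088.

0.6088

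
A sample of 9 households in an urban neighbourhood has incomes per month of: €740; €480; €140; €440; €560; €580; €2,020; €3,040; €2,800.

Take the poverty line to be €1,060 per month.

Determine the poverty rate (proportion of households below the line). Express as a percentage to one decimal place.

6 of the 9 households have income below €1,060.
H = 6/9 = 66.7%.

66.7%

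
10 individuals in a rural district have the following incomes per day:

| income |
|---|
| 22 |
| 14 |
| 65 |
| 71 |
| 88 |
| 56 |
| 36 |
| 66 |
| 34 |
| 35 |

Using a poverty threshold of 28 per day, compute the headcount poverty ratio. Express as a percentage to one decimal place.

2 of the 10 individuals have income below 28.
H = 2/10 = 20.0%.

20.0%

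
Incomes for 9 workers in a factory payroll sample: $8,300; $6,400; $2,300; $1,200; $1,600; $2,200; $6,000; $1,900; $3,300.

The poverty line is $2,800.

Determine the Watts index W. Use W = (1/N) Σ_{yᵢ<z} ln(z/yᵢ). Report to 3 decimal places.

Below the line: $1,200, $1,600, $1,900, $2,200, $2,300 (q = 5 of N = 9).
Log shortfalls: ln(2800/1200) = 0.8473; ln(2800/1600) = 0.5596; ln(2800/1900) = 0.3878; ln(2800/2200) = 0.2412; ln(2800/2300) = 0.1967.
W = 2.232552 / 9 = 0.248.

0.248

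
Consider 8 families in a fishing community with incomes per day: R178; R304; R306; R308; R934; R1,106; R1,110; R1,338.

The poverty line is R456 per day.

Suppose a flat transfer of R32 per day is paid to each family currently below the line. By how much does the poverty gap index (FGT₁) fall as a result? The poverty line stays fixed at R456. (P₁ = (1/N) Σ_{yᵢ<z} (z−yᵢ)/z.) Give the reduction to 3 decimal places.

0.035

Before: below the line — R178, R304, R306, R308; poverty gap index (FGT₁) = 0.19956.
After the R32 transfer: below the line — R210, R336, R338, R340; poverty gap index (FGT₁) = 0.16447.
Reduction = 0.19956 − 0.16447 = 0.035.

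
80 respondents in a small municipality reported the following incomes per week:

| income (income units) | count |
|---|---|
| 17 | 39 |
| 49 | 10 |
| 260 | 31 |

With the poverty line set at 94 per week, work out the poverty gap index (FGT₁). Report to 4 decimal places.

0.4592

Poor units: 39×17, 10×49 (q = 49 of N = 80).
Normalized shortfalls: (94−17)/94 = 0.8191 (×39); (94−49)/94 = 0.4787 (×10).
Sum of shortfalls = 36.734043; P₁ averages over all N: 36.734043 / 80 = 0.4592.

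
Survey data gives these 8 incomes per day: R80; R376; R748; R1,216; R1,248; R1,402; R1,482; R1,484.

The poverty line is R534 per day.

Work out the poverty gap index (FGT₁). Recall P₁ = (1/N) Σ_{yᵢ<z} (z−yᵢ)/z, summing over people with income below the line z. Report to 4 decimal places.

0.1433

Poor units: R80, R376 (q = 2 of N = 8).
Gap ratios (z−y)/z: (534−80)/534 = 0.8502; (534−376)/534 = 0.2959.
Sum of shortfalls = 1.146067; P₁ averages over all N: 1.146067 / 8 = 0.1433.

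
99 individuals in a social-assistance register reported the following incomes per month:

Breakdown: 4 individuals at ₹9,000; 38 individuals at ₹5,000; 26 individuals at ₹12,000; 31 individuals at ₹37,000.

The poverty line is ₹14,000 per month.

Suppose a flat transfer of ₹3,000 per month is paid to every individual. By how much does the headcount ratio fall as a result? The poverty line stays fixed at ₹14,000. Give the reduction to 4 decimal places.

0.2626

Before: below the line — 38×₹5,000, 4×₹9,000, 26×₹12,000; headcount ratio = 0.686869.
After the ₹3,000 transfer: below the line — 38×₹8,000, 4×₹12,000; headcount ratio = 0.424242.
Reduction = 0.686869 − 0.424242 = 0.2626.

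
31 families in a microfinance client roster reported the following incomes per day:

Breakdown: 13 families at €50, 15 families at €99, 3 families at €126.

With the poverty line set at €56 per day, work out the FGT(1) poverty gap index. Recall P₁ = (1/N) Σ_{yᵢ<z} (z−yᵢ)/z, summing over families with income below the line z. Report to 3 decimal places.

0.045

Below the line: 13×€50 (q = 13 of N = 31).
Normalized shortfalls: (56−50)/56 = 0.1071 (×13).
Σ = 1.392857. Dividing by the full population N = 31 gives P₁ = 0.045.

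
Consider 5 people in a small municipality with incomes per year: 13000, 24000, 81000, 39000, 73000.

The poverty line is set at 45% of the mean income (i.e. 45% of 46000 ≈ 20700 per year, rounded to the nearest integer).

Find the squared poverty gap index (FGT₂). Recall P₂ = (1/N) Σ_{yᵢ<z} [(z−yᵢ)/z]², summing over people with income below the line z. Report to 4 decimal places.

Below z: 13000 (q = 1 of N = 5).
Shortfall ratios: (20700−13000)/20700 = 0.3720.
Squared: 0.1384.
Sum = 0.138370; P₂ = 0.138370 / 5 = 0.0277.

0.0277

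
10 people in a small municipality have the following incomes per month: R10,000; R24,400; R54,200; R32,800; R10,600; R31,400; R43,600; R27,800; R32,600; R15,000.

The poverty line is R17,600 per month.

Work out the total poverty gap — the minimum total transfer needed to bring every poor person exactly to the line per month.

R17,200

Below z: R10,000, R10,600, R15,000 (q = 3 of N = 10).
Individual gaps: 17600−10000 = 7600; 17600−10600 = 7000; 17600−15000 = 2600.
Aggregate gap = R17,200.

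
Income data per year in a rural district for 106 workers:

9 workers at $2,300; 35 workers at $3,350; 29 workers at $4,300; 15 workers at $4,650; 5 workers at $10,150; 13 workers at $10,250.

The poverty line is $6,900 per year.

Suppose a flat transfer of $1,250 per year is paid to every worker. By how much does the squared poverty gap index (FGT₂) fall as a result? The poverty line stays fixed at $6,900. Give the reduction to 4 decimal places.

Before: below the line — 9×$2,300, 35×$3,350, 29×$4,300, 15×$4,650; squared poverty gap index (FGT₂) = 0.179030.
After the $1,250 transfer: below the line — 9×$3,550, 35×$4,600, 29×$5,550, 15×$5,900; squared poverty gap index (FGT₂) = 0.070146.
Reduction = 0.179030 − 0.070146 = 0.1089.

0.1089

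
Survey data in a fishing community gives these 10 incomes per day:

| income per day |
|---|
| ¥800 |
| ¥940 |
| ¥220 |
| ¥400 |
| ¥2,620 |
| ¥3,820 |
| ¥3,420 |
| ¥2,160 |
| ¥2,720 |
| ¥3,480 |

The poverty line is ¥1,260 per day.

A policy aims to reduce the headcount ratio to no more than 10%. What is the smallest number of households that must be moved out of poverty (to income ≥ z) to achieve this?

4 of the 10 households are poor, so H = 4/10 = 0.400.
A headcount ratio of at most 10% allows at most ⌊0.10 × 10⌋ = 1 poor households.
So at least 4 − 1 = 3 must be lifted.

3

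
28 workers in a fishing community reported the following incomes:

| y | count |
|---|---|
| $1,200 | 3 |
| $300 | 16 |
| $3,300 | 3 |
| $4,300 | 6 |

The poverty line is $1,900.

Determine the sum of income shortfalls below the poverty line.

Below the line: 16×$300, 3×$1,200 (q = 19 of N = 28).
Individual gaps: 16×(1900−300) = 25600; 3×(1900−1200) = 2100.
Aggregate gap = $27,700.

$27,700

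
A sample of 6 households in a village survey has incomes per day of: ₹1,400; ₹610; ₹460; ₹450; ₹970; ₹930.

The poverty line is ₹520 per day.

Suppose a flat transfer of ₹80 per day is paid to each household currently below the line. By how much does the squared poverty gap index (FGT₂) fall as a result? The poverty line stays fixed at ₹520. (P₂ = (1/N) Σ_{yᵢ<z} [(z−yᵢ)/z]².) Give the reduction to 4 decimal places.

0.0052

Before: below the line — ₹450, ₹460; squared poverty gap index (FGT₂) = 0.005239.
After the ₹80 transfer: below the line — none; squared poverty gap index (FGT₂) = 0.000000.
Reduction = 0.005239 − 0.000000 = 0.0052.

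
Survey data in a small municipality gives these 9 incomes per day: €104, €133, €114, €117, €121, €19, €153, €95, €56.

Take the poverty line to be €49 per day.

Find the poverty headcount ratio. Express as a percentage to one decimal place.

11.1%

1 of the 9 families have income below €49.
H = 1/9 = 11.1%.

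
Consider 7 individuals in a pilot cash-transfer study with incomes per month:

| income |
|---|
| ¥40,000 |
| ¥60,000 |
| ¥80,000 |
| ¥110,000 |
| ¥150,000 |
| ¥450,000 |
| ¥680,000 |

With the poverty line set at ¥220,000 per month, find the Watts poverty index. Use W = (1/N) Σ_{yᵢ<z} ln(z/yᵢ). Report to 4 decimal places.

0.7274

Below z: ¥40,000, ¥60,000, ¥80,000, ¥110,000, ¥150,000 (q = 5 of N = 7).
ln(z/y) terms: ln(220000/40000) = 1.7047; ln(220000/60000) = 1.2993; ln(220000/80000) = 1.0116; ln(220000/110000) = 0.6931; ln(220000/150000) = 0.3830.
W = 5.091771 / 7 = 0.7274.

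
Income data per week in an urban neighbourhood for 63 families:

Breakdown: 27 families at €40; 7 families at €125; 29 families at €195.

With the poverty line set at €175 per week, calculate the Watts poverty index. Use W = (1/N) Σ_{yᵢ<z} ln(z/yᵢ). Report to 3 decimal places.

Incomes under z: 27×€40, 7×€125 (q = 34 of N = 63).
ln(z/y) terms: ln(175/40) = 1.4759 (×27); ln(175/125) = 0.3365 (×7).
W = 42.204782 / 63 = 0.670.

0.670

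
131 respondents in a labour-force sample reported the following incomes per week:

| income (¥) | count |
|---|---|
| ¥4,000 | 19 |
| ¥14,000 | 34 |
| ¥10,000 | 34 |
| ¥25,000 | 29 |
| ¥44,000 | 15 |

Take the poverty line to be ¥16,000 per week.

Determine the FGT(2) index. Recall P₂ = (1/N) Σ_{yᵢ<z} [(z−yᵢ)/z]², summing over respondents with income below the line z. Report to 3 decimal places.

0.122

Below the line: 19×¥4,000, 34×¥10,000, 34×¥14,000 (q = 87 of N = 131).
Shortfall ratios: (16000−4000)/16000 = 0.7500 (×19); (16000−10000)/16000 = 0.3750 (×34); (16000−14000)/16000 = 0.1250 (×34).
Squared: 0.5625 (×19); 0.1406 (×34); 0.0156 (×34).
Sum = 16.000000; P₂ = 16.000000 / 131 = 0.122.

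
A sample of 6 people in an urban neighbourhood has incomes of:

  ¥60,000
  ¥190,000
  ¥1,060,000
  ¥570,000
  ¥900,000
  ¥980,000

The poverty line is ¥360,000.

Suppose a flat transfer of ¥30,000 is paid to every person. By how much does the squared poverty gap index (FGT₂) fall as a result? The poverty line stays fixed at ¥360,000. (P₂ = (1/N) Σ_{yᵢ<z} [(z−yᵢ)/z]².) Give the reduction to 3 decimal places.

0.034

Before: below the line — ¥60,000, ¥190,000; squared poverty gap index (FGT₂) = 0.15291.
After the ¥30,000 transfer: below the line — ¥90,000, ¥220,000; squared poverty gap index (FGT₂) = 0.11896.
Reduction = 0.15291 − 0.11896 = 0.034.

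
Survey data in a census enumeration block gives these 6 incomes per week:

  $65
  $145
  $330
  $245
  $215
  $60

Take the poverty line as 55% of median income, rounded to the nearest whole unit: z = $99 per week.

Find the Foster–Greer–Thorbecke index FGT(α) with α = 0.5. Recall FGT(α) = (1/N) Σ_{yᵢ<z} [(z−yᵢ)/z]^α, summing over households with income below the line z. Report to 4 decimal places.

Poor units: $60, $65 (q = 2 of N = 6).
Shortfall ratios: (99−60)/99 = 0.3939; (99−65)/99 = 0.3434.
Raised to α = 0.5: 0.62765; 0.58603.
Sum = 1.213679; FGT(0.5) = 1.213679 / 6 = 0.2023.

0.2023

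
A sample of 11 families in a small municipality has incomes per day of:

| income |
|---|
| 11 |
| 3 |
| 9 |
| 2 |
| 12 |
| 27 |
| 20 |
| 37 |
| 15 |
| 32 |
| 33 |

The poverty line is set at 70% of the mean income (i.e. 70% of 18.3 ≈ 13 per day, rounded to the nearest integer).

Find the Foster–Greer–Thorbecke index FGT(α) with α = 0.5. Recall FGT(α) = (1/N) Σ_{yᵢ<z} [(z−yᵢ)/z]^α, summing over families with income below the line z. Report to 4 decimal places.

Below z: 2, 3, 9, 11, 12 (q = 5 of N = 11).
Gap ratios (z−y)/z: (13−2)/13 = 0.8462; (13−3)/13 = 0.7692; (13−9)/13 = 0.3077; (13−11)/13 = 0.1538; (13−12)/13 = 0.0769.
Raised to α = 0.5: 0.91987; 0.87706; 0.55470; 0.39223; 0.27735.
Sum = 3.021207; FGT(0.5) = 3.021207 / 11 = 0.2747.

0.2747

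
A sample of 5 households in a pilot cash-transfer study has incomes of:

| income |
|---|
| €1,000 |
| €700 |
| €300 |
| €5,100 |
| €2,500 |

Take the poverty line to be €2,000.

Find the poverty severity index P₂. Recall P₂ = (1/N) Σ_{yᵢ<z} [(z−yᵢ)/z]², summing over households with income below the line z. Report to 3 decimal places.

0.279

Poor units: €300, €700, €1,000 (q = 3 of N = 5).
Gap ratios (z−y)/z: (2000−300)/2000 = 0.8500; (2000−700)/2000 = 0.6500; (2000−1000)/2000 = 0.5000.
Squared: 0.7225; 0.4225; 0.2500.
Sum = 1.395000; P₂ = 1.395000 / 5 = 0.279.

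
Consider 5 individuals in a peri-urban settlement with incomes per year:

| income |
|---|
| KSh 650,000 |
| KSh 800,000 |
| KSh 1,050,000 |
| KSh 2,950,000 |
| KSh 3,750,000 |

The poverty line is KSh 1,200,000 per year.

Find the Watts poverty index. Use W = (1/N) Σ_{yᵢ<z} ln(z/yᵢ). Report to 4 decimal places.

Poor units: KSh 650,000, KSh 800,000, KSh 1,050,000 (q = 3 of N = 5).
ln(z/y) terms: ln(1200000/650000) = 0.6131; ln(1200000/800000) = 0.4055; ln(1200000/1050000) = 0.1335.
W = 1.152101 / 5 = 0.2304.

0.2304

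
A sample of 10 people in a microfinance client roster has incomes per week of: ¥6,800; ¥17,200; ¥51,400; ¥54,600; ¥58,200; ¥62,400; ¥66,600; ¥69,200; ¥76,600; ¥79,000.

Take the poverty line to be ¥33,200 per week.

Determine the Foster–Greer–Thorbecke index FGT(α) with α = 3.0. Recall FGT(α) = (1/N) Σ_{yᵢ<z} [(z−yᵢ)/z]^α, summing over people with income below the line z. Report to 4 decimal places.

Incomes under z: ¥6,800, ¥17,200 (q = 2 of N = 10).
Relative gaps: (33200−6800)/33200 = 0.7952; (33200−17200)/33200 = 0.4819.
Raised to α = 3.0: 0.50280; 0.11193.
Sum = 0.614732; FGT(3.0) = 0.614732 / 10 = 0.0615.

0.0615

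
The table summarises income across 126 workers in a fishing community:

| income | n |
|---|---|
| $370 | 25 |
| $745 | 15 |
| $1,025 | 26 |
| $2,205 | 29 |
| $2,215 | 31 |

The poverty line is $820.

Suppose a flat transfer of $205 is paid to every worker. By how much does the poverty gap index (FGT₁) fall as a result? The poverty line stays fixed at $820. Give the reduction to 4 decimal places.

Before: below the line — 25×$370, 15×$745; poverty gap index (FGT₁) = 0.119774.
After the $205 transfer: below the line — 25×$575; poverty gap index (FGT₁) = 0.059282.
Reduction = 0.119774 − 0.059282 = 0.0605.

0.0605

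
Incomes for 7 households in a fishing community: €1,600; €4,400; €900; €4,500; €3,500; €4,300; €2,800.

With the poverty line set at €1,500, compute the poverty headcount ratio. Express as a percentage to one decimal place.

14.3%

1 of the 7 households have income below €1,500.
H = 1/7 = 14.3%.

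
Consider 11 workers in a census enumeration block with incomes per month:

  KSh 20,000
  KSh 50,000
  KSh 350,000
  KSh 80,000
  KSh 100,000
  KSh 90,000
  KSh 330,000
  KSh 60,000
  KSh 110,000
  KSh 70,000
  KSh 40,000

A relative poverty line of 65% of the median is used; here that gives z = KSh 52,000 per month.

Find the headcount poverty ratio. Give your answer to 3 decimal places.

0.273

3 of the 11 workers have income below KSh 52,000.
H = 3/11 = 0.273.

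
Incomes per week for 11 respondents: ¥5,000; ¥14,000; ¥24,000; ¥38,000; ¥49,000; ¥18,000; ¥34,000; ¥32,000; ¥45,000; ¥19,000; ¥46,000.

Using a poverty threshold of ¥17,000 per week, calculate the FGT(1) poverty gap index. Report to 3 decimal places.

Poor units: ¥5,000, ¥14,000 (q = 2 of N = 11).
Normalized shortfalls: (17000−5000)/17000 = 0.7059; (17000−14000)/17000 = 0.1765.
Sum of shortfalls = 0.882353; P₁ averages over all N: 0.882353 / 11 = 0.080.

0.080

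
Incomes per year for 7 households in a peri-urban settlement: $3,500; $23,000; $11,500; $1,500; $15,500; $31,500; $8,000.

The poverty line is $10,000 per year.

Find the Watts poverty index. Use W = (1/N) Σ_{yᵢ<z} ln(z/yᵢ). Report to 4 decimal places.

Below z: $1,500, $3,500, $8,000 (q = 3 of N = 7).
Log shortfalls: ln(10000/1500) = 1.8971; ln(10000/3500) = 1.0498; ln(10000/8000) = 0.2231.
W = 3.170086 / 7 = 0.4529.

0.4529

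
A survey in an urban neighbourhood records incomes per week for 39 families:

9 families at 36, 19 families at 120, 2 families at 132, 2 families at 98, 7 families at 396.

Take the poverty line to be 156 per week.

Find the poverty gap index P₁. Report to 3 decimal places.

Below the line: 9×36, 2×98, 19×120, 2×132 (q = 32 of N = 39).
Normalized shortfalls: (156−36)/156 = 0.7692 (×9); (156−98)/156 = 0.3718 (×2); (156−120)/156 = 0.2308 (×19); (156−132)/156 = 0.1538 (×2).
Sum of shortfalls = 12.358974; P₁ averages over all N: 12.358974 / 39 = 0.317.

0.317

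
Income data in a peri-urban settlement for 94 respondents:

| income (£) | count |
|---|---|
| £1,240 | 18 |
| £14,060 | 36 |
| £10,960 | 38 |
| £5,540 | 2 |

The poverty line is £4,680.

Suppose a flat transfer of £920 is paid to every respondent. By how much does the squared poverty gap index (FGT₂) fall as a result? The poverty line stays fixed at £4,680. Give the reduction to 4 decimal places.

Before: below the line — 18×£1,240; squared poverty gap index (FGT₂) = 0.103459.
After the £920 transfer: below the line — 18×£2,160; squared poverty gap index (FGT₂) = 0.055521.
Reduction = 0.103459 − 0.055521 = 0.0479.

0.0479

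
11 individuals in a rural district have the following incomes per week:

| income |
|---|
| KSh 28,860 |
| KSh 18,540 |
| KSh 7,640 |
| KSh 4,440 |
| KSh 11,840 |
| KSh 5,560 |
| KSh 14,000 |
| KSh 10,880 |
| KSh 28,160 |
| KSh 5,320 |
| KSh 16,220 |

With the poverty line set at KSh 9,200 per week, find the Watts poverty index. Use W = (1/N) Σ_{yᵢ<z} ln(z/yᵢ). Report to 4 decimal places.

Below z: KSh 4,440, KSh 5,320, KSh 5,560, KSh 7,640 (q = 4 of N = 11).
Log shortfalls: ln(9200/4440) = 0.7285; ln(9200/5320) = 0.5477; ln(9200/5560) = 0.5036; ln(9200/7640) = 0.1858.
W = 1.965691 / 11 = 0.1787.

0.1787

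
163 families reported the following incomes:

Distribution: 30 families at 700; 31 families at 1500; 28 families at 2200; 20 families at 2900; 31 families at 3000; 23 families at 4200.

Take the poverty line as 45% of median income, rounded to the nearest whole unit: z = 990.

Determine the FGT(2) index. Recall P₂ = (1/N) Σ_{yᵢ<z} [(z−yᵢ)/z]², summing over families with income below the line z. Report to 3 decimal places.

Below z: 30×700 (q = 30 of N = 163).
Normalized shortfalls: (990−700)/990 = 0.2929 (×30).
Squared: 0.0858 (×30).
Sum = 2.574227; P₂ = 2.574227 / 163 = 0.016.

0.016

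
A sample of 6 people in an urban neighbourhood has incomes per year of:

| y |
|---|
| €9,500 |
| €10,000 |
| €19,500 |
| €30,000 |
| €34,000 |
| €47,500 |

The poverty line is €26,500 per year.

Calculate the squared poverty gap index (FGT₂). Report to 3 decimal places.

0.145

Below the line: €9,500, €10,000, €19,500 (q = 3 of N = 6).
Normalized shortfalls: (26500−9500)/26500 = 0.6415; (26500−10000)/26500 = 0.6226; (26500−19500)/26500 = 0.2642.
Squared: 0.4115; 0.3877; 0.0698.
Sum = 0.868993; P₂ = 0.868993 / 6 = 0.145.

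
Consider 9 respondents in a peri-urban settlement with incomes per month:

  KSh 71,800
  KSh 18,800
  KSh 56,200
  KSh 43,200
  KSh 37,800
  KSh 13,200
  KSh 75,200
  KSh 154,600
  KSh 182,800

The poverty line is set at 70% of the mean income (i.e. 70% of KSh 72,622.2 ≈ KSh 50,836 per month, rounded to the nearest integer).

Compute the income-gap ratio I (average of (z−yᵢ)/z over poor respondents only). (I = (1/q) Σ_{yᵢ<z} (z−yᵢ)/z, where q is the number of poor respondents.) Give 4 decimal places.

0.4443

Poor units: KSh 13,200, KSh 18,800, KSh 37,800, KSh 43,200 (q = 4 of N = 9).
Relative gaps: 0.7403, 0.6302, 0.2564, 0.1502; sum = 1.777166.
I averages over the q = 4 poor units only: 1.777166 / 4 = 0.4443.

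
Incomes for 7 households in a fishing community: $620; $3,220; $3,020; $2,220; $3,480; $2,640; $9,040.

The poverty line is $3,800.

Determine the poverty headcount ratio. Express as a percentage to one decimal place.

85.7%

6 of the 7 households have income below $3,800.
H = 6/7 = 85.7%.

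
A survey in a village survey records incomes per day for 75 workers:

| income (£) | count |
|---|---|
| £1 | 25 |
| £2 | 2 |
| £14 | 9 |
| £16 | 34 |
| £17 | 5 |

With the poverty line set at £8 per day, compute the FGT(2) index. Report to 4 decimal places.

0.2702

Below z: 25×£1, 2×£2 (q = 27 of N = 75).
Gap ratios (z−y)/z: (8−1)/8 = 0.8750 (×25); (8−2)/8 = 0.7500 (×2).
Squared: 0.7656 (×25); 0.5625 (×2).
Sum = 20.265625; P₂ = 20.265625 / 75 = 0.2702.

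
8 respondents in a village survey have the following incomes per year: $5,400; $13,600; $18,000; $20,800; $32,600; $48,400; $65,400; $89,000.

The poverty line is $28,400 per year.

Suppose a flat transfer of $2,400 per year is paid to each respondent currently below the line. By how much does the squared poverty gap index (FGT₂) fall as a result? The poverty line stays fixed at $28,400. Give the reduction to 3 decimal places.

0.038

Before: below the line — $5,400, $13,600, $18,000, $20,800; squared poverty gap index (FGT₂) = 0.14164.
After the $2,400 transfer: below the line — $7,800, $16,000, $20,400, $23,200; squared poverty gap index (FGT₂) = 0.10371.
Reduction = 0.14164 − 0.10371 = 0.038.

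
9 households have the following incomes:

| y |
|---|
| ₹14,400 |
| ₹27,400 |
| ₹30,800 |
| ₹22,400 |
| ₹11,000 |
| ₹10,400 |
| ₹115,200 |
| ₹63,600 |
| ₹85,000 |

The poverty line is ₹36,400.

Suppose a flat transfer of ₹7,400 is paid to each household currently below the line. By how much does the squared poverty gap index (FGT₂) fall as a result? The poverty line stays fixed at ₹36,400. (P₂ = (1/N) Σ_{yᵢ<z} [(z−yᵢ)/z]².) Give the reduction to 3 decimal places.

Before: below the line — ₹10,400, ₹11,000, ₹14,400, ₹22,400, ₹27,400, ₹30,800; squared poverty gap index (FGT₂) = 0.17724.
After the ₹7,400 transfer: below the line — ₹17,800, ₹18,400, ₹21,800, ₹29,800, ₹34,800; squared poverty gap index (FGT₂) = 0.07793.
Reduction = 0.17724 − 0.07793 = 0.099.

0.099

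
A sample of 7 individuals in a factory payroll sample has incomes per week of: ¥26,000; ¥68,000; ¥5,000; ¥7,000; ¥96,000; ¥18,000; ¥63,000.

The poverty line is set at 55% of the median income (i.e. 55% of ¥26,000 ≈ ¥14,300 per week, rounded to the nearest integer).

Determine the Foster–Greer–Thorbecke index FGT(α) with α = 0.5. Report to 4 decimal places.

Below z: ¥5,000, ¥7,000 (q = 2 of N = 7).
Relative gaps: (14300−5000)/14300 = 0.6503; (14300−7000)/14300 = 0.5105.
Raised to α = 0.5: 0.80644; 0.71449.
Sum = 1.520928; FGT(0.5) = 1.520928 / 7 = 0.2173.

0.2173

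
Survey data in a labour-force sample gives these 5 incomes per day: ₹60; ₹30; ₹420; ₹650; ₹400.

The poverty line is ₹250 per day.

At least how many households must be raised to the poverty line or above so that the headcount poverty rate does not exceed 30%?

1

Currently q = 2 of N = 5 are below the line (H = 0.400).
A headcount ratio of at most 30% allows at most ⌊0.30 × 5⌋ = 1 poor households.
So at least 2 − 1 = 1 must be lifted.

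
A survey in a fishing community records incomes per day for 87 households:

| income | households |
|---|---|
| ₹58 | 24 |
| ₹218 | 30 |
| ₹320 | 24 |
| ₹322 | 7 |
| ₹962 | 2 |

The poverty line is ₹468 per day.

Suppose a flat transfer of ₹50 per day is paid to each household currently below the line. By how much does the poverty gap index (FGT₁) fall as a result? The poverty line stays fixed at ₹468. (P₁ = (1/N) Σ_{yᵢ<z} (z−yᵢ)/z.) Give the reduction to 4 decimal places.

0.1044

Before: below the line — 24×₹58, 30×₹218, 24×₹320, 7×₹322; poverty gap index (FGT₁) = 0.538216.
After the ₹50 transfer: below the line — 24×₹108, 30×₹268, 24×₹370, 7×₹372; poverty gap index (FGT₁) = 0.433834.
Reduction = 0.538216 − 0.433834 = 0.1044.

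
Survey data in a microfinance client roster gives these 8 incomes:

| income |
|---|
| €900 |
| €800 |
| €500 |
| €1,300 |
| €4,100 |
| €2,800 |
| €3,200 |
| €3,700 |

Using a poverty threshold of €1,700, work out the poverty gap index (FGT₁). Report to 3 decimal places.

Incomes under z: €500, €800, €900, €1,300 (q = 4 of N = 8).
Normalized shortfalls: (1700−500)/1700 = 0.7059; (1700−800)/1700 = 0.5294; (1700−900)/1700 = 0.4706; (1700−1300)/1700 = 0.2353.
Σ = 1.941176. Dividing by the full population N = 8 gives P₁ = 0.243.

0.243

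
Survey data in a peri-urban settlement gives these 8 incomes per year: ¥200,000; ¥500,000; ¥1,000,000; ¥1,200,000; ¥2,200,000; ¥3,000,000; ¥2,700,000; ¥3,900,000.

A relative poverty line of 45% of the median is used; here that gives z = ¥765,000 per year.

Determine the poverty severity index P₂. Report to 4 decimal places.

Poor units: ¥200,000, ¥500,000 (q = 2 of N = 8).
Normalized shortfalls: (765000−200000)/765000 = 0.7386; (765000−500000)/765000 = 0.3464.
Squared: 0.5455; 0.1200.
Sum = 0.665471; P₂ = 0.665471 / 8 = 0.0832.

0.0832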